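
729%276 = 177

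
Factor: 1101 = 3^1*367^1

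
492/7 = 70 + 2/7 =70.29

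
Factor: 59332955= 5^1*11^2*101^1*971^1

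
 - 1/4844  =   - 1 + 4843/4844  =  - 0.00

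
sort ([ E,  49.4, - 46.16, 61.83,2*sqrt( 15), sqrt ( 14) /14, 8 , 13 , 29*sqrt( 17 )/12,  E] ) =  [ - 46.16,sqrt (14 )/14,E, E,2*sqrt ( 15), 8,29*sqrt( 17 ) /12,  13,49.4, 61.83 ] 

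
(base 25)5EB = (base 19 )9C9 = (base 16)D9E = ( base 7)13110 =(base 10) 3486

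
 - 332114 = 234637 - 566751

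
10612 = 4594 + 6018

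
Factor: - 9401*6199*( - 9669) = 3^1*7^1*11^1 * 17^1*79^1*293^1*6199^1 = 563478369531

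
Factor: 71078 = 2^1*7^1*5077^1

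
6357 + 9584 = 15941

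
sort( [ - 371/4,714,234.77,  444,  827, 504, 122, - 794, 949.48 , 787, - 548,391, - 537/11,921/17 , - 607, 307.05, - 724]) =[ - 794, - 724, - 607, - 548, - 371/4, - 537/11,921/17, 122,234.77,307.05, 391,444,504, 714, 787,827,  949.48]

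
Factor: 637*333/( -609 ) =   -  10101/29 = - 3^1*7^1*13^1 * 29^( - 1)*37^1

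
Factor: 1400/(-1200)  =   -7/6 = - 2^ (-1)*3^(  -  1)*7^1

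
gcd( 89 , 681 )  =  1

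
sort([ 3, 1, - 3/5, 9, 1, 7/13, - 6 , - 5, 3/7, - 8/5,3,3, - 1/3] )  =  [ -6, - 5,-8/5, - 3/5,-1/3,3/7, 7/13, 1, 1, 3, 3, 3,9 ] 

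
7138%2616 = 1906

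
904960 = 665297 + 239663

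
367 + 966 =1333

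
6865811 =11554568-4688757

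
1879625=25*75185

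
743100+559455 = 1302555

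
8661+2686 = 11347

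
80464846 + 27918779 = 108383625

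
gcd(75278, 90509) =1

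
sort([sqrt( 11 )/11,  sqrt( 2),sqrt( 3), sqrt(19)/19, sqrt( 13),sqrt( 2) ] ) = [ sqrt(19 ) /19,  sqrt (11)/11, sqrt(2),sqrt ( 2), sqrt( 3 ), sqrt( 13)] 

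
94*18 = 1692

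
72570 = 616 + 71954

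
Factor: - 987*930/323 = -2^1*3^2 * 5^1  *  7^1*17^(-1 )*19^ ( - 1)*31^1*47^1 = - 917910/323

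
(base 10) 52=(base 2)110100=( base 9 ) 57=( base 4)310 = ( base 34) 1i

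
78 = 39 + 39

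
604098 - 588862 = 15236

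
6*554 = 3324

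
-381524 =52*( - 7337)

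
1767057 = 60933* 29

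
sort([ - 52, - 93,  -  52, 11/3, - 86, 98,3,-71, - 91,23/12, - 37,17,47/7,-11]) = [ -93, - 91, - 86, - 71, - 52, - 52 , - 37,-11,  23/12,3,11/3,47/7, 17,98 ] 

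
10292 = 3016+7276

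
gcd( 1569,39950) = 1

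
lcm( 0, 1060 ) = 0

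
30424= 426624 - 396200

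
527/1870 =31/110=0.28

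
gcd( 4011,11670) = 3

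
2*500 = 1000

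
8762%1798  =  1570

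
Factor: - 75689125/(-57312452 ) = 2^( - 2) * 5^3*107^1 *5659^1 * 14328113^(  -  1) 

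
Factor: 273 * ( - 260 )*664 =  - 2^5*3^1*5^1*7^1*13^2*83^1 = -47130720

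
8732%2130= 212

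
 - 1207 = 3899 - 5106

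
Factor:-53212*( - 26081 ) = 1387822172  =  2^2*11^1 * 53^1*251^1*2371^1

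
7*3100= 21700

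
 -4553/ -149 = 4553/149= 30.56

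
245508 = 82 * 2994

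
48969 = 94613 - 45644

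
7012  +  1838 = 8850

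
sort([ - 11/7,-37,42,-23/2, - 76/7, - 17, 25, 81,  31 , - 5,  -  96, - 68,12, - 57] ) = [ - 96 , - 68,-57, - 37,  -  17, - 23/2, - 76/7, - 5, - 11/7,12,25,31,42, 81]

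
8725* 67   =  584575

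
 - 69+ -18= -87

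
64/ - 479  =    -  1 + 415/479 =- 0.13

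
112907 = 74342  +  38565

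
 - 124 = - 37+-87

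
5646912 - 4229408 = 1417504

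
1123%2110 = 1123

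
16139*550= 8876450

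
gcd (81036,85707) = 9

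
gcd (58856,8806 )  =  14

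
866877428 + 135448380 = 1002325808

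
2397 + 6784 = 9181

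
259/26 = 9 + 25/26 = 9.96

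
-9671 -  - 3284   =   - 6387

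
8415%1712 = 1567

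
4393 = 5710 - 1317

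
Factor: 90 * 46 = 4140=2^2*3^2*5^1*23^1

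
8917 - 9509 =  - 592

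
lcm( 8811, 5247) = 466983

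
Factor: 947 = 947^1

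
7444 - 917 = 6527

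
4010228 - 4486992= - 476764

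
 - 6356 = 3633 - 9989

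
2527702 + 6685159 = 9212861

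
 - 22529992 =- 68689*328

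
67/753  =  67/753 = 0.09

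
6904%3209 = 486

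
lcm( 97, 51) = 4947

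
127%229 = 127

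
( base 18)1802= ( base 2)10000011101010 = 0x20ea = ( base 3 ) 102120002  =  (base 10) 8426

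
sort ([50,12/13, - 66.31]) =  [ - 66.31,12/13, 50 ] 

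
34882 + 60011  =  94893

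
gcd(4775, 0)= 4775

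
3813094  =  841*4534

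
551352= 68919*8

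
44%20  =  4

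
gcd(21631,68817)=1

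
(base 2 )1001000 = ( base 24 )30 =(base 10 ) 72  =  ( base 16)48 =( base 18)40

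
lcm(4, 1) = 4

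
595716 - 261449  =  334267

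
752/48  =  15 + 2/3  =  15.67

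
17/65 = 17/65 = 0.26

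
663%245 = 173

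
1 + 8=9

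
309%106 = 97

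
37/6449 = 37/6449=0.01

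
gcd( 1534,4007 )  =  1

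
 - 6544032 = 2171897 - 8715929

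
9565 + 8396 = 17961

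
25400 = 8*3175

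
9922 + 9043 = 18965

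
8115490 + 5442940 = 13558430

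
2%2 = 0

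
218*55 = 11990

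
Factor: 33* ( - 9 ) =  - 3^3*11^1 = - 297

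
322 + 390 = 712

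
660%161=16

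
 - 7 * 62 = -434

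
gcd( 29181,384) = 3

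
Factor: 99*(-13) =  - 3^2*11^1 * 13^1 = -1287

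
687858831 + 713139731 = 1400998562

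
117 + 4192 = 4309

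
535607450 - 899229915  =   -363622465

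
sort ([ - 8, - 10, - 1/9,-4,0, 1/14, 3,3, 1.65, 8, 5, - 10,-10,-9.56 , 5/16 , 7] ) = [ - 10, - 10,-10, - 9.56, - 8, - 4, - 1/9, 0, 1/14,5/16  ,  1.65, 3,  3,5 , 7, 8] 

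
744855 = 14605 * 51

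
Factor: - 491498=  - 2^1* 7^1 *35107^1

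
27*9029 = 243783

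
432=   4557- 4125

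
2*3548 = 7096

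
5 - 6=-1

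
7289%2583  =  2123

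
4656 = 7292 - 2636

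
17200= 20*860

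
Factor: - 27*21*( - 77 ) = 3^4*7^2 * 11^1 = 43659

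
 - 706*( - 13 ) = 9178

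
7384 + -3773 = 3611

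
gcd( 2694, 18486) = 6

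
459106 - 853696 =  - 394590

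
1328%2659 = 1328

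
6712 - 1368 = 5344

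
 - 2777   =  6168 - 8945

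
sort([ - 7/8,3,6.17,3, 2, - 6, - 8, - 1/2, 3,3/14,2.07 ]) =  [  -  8,- 6, - 7/8,-1/2,3/14, 2, 2.07,  3, 3,3,6.17 ] 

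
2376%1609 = 767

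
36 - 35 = 1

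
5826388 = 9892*589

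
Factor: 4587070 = 2^1* 5^1*31^1*14797^1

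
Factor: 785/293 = 5^1 * 157^1*293^( - 1)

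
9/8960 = 9/8960  =  0.00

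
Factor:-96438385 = -5^1*103^1*199^1*941^1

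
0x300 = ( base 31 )oo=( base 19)228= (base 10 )768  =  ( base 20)1I8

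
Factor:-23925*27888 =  - 2^4*3^2*5^2 * 7^1*11^1*29^1 * 83^1 = - 667220400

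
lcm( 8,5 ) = 40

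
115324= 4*28831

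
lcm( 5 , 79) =395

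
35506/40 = 887 + 13/20 = 887.65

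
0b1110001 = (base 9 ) 135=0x71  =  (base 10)113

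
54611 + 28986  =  83597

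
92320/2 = 46160 = 46160.00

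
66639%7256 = 1335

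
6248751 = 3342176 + 2906575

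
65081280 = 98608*660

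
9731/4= 9731/4 = 2432.75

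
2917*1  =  2917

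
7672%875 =672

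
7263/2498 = 7263/2498 = 2.91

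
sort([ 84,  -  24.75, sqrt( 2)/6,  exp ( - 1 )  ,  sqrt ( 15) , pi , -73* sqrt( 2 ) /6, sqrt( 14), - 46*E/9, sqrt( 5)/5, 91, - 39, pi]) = [ - 39, - 24.75,-73*sqrt ( 2 ) /6, - 46*E/9,  sqrt(2)/6,exp ( - 1 ), sqrt( 5)/5,pi,pi,sqrt ( 14),  sqrt(15), 84, 91]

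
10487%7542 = 2945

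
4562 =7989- 3427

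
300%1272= 300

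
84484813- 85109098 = -624285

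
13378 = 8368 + 5010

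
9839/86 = 114 + 35/86 = 114.41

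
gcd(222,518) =74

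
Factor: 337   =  337^1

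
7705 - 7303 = 402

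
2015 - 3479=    - 1464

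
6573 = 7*939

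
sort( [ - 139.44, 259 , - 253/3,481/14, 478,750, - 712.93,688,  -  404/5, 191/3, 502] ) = [ - 712.93, - 139.44 , - 253/3,- 404/5, 481/14,191/3 , 259, 478, 502,  688  ,  750]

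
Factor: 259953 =3^1*73^1*1187^1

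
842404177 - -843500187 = 1685904364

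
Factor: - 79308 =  - 2^2*3^2*2203^1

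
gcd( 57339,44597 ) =6371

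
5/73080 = 1/14616 = 0.00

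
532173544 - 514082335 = 18091209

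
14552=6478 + 8074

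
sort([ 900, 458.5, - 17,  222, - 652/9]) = [ - 652/9, -17, 222,458.5 , 900] 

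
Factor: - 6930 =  - 2^1*3^2*5^1*7^1*11^1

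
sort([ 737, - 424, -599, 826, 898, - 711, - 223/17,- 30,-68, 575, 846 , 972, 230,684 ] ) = [ - 711, - 599,-424,-68,-30,-223/17,230, 575 , 684, 737, 826, 846,898,972]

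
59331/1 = 59331 = 59331.00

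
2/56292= 1/28146 = 0.00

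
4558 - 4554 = 4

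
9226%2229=310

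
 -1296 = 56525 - 57821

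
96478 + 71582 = 168060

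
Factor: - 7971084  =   - 2^2*3^2*11^1*20129^1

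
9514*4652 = 44259128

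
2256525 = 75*30087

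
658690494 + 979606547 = 1638297041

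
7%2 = 1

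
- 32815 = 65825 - 98640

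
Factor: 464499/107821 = 909/211=3^2*101^1 * 211^( - 1)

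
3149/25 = 125 + 24/25 = 125.96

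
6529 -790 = 5739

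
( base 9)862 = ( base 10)704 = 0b1011000000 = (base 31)MM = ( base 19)1I1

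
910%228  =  226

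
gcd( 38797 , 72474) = 1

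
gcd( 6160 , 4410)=70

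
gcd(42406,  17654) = 182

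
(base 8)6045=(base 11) 2377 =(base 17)ACF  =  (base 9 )4234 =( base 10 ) 3109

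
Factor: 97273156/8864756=37^(  -  1 )*41^1*  89^( - 1 )*449^1*673^ (- 1 )*1321^1 = 24318289/2216189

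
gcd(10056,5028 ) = 5028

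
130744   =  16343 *8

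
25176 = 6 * 4196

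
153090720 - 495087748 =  - 341997028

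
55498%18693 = 18112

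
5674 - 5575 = 99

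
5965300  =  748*7975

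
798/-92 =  - 9  +  15/46 = - 8.67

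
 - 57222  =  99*(-578 ) 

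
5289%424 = 201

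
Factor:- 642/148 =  - 321/74 =- 2^( - 1 )  *  3^1  *37^( - 1)  *107^1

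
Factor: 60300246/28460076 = 10050041/4743346 = 2^( - 1 )*157^1*64013^1 *2371673^( - 1)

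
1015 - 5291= - 4276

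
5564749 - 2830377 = 2734372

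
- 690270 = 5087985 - 5778255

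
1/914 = 1/914 =0.00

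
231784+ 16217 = 248001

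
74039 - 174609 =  - 100570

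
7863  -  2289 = 5574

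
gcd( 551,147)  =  1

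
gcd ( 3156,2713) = 1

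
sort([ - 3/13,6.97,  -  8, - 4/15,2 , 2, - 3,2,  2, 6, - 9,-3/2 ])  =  [ - 9, - 8, - 3, - 3/2, - 4/15, - 3/13  ,  2, 2, 2,2 , 6,6.97]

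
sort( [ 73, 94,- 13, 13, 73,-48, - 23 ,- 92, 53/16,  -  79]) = [ - 92, - 79, - 48, - 23, - 13, 53/16, 13,73, 73,94]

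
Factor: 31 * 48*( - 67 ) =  - 99696 = - 2^4*3^1*31^1 * 67^1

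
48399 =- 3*(-16133)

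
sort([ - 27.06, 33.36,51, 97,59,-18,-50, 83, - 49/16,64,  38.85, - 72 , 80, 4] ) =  [ -72, - 50, - 27.06, - 18 , - 49/16, 4,33.36,  38.85,51, 59,64,80,83,97] 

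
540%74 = 22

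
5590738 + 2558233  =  8148971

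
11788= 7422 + 4366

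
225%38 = 35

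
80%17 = 12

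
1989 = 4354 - 2365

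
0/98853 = 0 = 0.00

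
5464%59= 36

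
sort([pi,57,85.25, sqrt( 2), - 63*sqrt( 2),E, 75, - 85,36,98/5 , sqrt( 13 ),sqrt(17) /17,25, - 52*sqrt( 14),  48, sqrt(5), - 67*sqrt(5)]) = [- 52*sqrt( 14 ), - 67*sqrt( 5), - 63 * sqrt( 2), - 85,sqrt (17 ) /17,sqrt( 2 ),sqrt ( 5 ), E, pi,sqrt(13),98/5, 25, 36,48,57,75,85.25 ] 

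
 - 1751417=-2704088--952671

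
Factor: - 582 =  - 2^1 * 3^1*97^1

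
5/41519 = 5/41519 = 0.00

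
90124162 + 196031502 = 286155664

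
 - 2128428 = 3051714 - 5180142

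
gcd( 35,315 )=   35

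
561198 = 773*726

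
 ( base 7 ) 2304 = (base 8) 1505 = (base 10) 837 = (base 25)18C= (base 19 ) 261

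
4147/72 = 57 + 43/72 = 57.60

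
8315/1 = 8315  =  8315.00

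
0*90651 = 0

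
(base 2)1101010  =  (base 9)127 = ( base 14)78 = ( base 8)152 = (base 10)106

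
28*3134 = 87752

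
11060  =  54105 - 43045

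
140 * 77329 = 10826060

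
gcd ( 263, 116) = 1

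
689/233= 689/233= 2.96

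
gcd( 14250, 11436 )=6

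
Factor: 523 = 523^1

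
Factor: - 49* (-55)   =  2695 = 5^1*7^2*11^1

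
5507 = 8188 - 2681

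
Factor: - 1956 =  - 2^2*3^1*163^1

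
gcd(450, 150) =150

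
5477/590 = 5477/590  =  9.28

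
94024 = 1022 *92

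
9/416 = 9/416 = 0.02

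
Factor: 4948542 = 2^1 * 3^2*23^1*11953^1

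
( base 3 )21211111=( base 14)211c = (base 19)ffa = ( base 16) 164E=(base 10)5710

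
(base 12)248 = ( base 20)H4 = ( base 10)344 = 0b101011000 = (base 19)I2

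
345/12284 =345/12284 = 0.03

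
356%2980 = 356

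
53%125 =53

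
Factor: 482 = 2^1*241^1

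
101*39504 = 3989904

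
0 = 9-9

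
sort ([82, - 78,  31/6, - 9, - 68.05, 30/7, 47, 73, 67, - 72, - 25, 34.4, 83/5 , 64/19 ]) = [ - 78, -72, - 68.05, - 25, - 9, 64/19, 30/7, 31/6, 83/5, 34.4, 47, 67,73, 82 ]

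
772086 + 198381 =970467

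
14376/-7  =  -14376/7=-  2053.71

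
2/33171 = 2/33171  =  0.00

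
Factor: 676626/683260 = 338313/341630 = 2^ (-1)*3^1*5^(-1 )*127^(  -  1 )*269^( - 1)*112771^1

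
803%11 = 0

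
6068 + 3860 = 9928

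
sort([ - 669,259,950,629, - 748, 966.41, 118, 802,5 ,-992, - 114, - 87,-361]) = [  -  992 , - 748, - 669,  -  361,  -  114, - 87,5,118,259,629,802,  950,  966.41 ]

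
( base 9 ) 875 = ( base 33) ln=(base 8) 1314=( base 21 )1d2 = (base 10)716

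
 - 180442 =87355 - 267797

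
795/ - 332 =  - 3 + 201/332 = - 2.39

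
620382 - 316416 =303966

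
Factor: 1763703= 3^2*195967^1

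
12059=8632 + 3427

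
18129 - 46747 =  - 28618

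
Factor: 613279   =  613279^1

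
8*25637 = 205096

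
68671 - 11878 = 56793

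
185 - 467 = -282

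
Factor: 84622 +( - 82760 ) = 2^1*7^2 *19^1 = 1862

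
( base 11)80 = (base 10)88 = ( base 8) 130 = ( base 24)3g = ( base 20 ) 48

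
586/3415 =586/3415  =  0.17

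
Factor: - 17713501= - 13^1*47^1*53^1*547^1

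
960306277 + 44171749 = 1004478026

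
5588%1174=892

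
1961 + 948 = 2909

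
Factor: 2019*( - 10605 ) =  - 3^2* 5^1*7^1*101^1*673^1 = -21411495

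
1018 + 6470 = 7488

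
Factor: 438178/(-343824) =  - 887/696 = - 2^ (-3)*3^(  -  1)*29^(  -  1)*887^1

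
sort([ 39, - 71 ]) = [-71,39]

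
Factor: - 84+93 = 3^2 = 9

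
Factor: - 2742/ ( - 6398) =3^1*7^(- 1) = 3/7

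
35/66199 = 5/9457 = 0.00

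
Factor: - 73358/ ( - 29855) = 86/35 = 2^1*5^( - 1)*7^ (-1 )*43^1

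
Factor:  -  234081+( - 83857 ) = - 317938 = -2^1*71^1*2239^1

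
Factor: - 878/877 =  - 2^1*439^1*877^(-1) 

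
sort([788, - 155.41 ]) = [ - 155.41,  788 ] 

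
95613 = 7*13659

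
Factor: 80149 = 80149^1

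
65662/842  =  32831/421 = 77.98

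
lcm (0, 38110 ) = 0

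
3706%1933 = 1773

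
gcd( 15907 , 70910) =1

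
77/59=1 + 18/59  =  1.31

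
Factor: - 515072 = -2^10  *503^1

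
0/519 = 0 = 0.00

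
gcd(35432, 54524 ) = 172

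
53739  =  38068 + 15671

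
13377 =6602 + 6775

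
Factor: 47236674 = 2^1*3^1*41^1*53^1*3623^1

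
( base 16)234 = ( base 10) 564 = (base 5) 4224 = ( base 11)473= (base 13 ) 345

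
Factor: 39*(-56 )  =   - 2^3 * 3^1*7^1 * 13^1 = -2184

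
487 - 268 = 219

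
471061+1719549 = 2190610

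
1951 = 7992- 6041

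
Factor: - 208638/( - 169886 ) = 603/491 = 3^2*67^1*491^ ( - 1 ) 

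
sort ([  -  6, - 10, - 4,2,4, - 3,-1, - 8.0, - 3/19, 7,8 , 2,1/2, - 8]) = [ - 10, - 8.0, -8, - 6, - 4,-3, - 1, - 3/19, 1/2, 2,2, 4, 7,8]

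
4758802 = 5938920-1180118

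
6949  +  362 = 7311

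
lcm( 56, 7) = 56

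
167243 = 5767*29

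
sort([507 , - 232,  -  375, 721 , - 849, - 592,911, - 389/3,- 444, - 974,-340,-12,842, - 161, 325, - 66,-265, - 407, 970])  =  [ - 974,  -  849,-592,-444, -407, -375, - 340, - 265, - 232, - 161, - 389/3  , - 66, - 12,325, 507, 721,842,911 , 970 ] 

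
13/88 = 13/88 = 0.15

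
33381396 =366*91206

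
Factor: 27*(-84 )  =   - 2^2 * 3^4*7^1 = - 2268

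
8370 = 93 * 90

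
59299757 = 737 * 80461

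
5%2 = 1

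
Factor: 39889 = 113^1*353^1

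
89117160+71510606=160627766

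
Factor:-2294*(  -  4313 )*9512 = 94111937264= 2^4*19^1*29^1*31^1*37^1*41^1*227^1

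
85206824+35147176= 120354000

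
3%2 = 1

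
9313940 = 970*9602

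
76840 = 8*9605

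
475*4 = 1900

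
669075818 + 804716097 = 1473791915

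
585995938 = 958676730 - 372680792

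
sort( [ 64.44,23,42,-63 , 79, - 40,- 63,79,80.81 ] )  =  [ - 63, - 63, - 40 , 23  ,  42,64.44,79,79, 80.81 ]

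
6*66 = 396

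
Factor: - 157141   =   - 157141^1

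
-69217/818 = -85 + 313/818 =- 84.62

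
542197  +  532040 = 1074237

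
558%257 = 44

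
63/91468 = 63/91468 = 0.00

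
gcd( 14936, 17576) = 8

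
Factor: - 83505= - 3^1*5^1 * 19^1*293^1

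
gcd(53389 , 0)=53389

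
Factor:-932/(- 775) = 2^2 * 5^( -2)*31^ ( - 1 ) * 233^1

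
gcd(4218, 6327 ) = 2109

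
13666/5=13666/5 = 2733.20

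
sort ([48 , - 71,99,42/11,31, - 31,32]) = [-71,-31,  42/11, 31 , 32,48,99]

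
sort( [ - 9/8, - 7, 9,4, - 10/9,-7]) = [ - 7 , - 7, - 9/8 , - 10/9,4, 9] 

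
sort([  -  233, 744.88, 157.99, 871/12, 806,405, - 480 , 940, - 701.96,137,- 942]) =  [  -  942, - 701.96, - 480, - 233, 871/12, 137, 157.99,  405, 744.88, 806,  940]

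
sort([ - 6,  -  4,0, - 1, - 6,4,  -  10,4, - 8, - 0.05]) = [-10 ,-8, - 6, - 6 , - 4,-1, - 0.05, 0  ,  4, 4]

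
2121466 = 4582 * 463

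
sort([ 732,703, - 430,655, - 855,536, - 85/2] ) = [ - 855,-430, - 85/2,536 , 655,  703, 732]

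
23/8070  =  23/8070  =  0.00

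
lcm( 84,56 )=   168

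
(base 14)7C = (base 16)6e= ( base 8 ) 156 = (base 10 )110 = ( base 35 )35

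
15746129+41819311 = 57565440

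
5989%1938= 175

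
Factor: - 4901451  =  -3^1*1633817^1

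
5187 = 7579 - 2392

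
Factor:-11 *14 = -2^1 * 7^1 * 11^1 = - 154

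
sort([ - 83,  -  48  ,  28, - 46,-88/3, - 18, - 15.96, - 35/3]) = [ - 83, - 48,  -  46, - 88/3, - 18, - 15.96 , - 35/3,  28]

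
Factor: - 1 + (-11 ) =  - 2^2 * 3^1=- 12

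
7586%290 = 46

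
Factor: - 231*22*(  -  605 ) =2^1*3^1*5^1*7^1*11^4 = 3074610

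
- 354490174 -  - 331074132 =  - 23416042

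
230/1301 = 230/1301 =0.18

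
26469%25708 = 761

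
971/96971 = 971/96971=0.01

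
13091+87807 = 100898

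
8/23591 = 8/23591 = 0.00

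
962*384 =369408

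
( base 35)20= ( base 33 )24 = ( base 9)77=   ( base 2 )1000110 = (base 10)70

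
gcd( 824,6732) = 4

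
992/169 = 992/169 = 5.87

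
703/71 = 703/71  =  9.90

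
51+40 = 91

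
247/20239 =247/20239  =  0.01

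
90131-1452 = 88679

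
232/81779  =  232/81779=0.00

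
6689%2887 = 915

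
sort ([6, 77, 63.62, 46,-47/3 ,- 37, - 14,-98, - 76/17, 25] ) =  [- 98,  -  37, - 47/3,- 14,  -  76/17, 6, 25, 46, 63.62, 77]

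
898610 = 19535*46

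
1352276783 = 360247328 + 992029455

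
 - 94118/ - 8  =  11764  +  3/4 = 11764.75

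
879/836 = 1 + 43/836 = 1.05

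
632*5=3160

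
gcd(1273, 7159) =1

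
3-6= -3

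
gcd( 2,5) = 1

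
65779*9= 592011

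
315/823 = 315/823=0.38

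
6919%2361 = 2197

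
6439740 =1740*3701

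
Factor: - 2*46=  - 2^2 *23^1  =  - 92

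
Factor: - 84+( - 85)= - 13^2 = - 169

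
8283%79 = 67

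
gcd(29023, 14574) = 1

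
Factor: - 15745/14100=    - 67/60 = - 2^(-2 ) * 3^( - 1)  *  5^( - 1)*67^1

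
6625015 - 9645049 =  - 3020034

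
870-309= 561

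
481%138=67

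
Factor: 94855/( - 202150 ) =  - 61/130 = - 2^( - 1 )*5^( - 1) *13^ (-1) *61^1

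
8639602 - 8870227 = -230625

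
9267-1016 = 8251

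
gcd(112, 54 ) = 2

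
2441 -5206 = -2765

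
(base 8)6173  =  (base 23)60L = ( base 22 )6D5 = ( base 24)5d3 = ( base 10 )3195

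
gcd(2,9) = 1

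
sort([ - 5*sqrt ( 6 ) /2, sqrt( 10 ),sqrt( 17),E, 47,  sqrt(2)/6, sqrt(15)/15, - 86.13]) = [ - 86.13 , - 5*sqrt(6) /2,sqrt ( 2 )/6 , sqrt (15)/15, E, sqrt(10),  sqrt(17 ), 47 ]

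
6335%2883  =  569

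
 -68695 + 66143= - 2552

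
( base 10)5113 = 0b1001111111001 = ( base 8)11771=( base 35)463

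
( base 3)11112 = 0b1111010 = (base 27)4E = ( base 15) 82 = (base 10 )122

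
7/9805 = 7/9805 = 0.00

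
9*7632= 68688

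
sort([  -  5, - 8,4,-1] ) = [-8, - 5,- 1, 4] 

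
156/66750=26/11125=0.00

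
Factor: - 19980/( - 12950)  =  2^1*3^3*5^( - 1)*7^( - 1 )  =  54/35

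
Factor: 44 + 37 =81 =3^4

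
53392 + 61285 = 114677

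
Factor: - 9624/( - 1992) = 401/83 = 83^ ( - 1 )*401^1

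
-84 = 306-390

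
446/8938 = 223/4469=0.05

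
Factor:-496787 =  - 71^1*6997^1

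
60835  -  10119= 50716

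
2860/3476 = 65/79=   0.82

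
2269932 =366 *6202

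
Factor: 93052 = 2^2*43^1*541^1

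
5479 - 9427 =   -  3948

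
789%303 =183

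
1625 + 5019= 6644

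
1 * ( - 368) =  - 368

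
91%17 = 6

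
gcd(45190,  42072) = 2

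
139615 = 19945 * 7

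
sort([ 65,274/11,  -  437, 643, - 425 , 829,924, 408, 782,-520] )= [  -  520, - 437,  -  425, 274/11, 65, 408,643, 782, 829, 924]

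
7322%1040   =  42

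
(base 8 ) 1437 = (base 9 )1077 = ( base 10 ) 799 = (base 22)1e7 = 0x31F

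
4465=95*47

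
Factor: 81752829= 3^1*27250943^1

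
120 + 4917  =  5037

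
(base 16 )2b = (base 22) 1l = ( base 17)29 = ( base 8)53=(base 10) 43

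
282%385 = 282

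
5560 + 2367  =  7927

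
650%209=23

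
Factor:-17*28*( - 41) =19516 = 2^2*7^1*17^1 * 41^1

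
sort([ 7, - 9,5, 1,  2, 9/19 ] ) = [-9, 9/19,1, 2,5, 7 ]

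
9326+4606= 13932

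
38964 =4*9741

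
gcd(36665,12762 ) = 1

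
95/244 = 95/244  =  0.39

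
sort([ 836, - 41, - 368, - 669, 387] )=[ - 669, - 368, - 41, 387 , 836] 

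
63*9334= 588042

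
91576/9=10175 + 1/9= 10175.11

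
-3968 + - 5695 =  - 9663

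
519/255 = 2  +  3/85 = 2.04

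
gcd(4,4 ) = 4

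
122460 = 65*1884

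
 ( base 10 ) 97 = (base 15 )67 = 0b1100001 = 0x61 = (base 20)4h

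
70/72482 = 35/36241 = 0.00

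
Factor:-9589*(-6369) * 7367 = 449919936147 = 3^1*11^1*43^1 * 53^1*139^1*193^1 * 223^1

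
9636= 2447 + 7189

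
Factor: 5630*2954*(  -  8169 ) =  - 135858802380 = -2^2*3^1*5^1* 7^2*211^1*389^1*563^1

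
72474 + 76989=149463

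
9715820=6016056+3699764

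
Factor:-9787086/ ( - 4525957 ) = 2^1*3^2* 53^1 * 563^(  -  1 )*8039^( - 1)*10259^1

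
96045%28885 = 9390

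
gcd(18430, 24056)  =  194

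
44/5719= 44/5719 = 0.01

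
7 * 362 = 2534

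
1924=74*26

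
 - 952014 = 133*( - 7158)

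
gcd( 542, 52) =2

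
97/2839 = 97/2839 = 0.03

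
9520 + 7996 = 17516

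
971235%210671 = 128551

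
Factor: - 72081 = -3^2*8009^1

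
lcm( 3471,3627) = 322803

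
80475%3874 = 2995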